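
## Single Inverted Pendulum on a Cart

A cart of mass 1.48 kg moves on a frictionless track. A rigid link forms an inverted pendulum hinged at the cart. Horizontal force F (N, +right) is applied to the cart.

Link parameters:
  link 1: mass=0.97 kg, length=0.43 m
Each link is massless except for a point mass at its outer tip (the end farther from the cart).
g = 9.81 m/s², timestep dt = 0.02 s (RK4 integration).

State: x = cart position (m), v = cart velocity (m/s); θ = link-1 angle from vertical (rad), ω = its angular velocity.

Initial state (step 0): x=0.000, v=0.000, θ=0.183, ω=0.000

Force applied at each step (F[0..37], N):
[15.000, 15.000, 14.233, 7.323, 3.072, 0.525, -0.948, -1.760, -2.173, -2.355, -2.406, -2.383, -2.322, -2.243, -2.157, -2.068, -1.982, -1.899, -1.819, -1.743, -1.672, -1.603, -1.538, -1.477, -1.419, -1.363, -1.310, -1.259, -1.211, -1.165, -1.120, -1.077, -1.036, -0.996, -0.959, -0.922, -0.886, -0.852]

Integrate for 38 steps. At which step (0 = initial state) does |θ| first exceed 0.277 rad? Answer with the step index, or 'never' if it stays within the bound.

apply F[0]=+15.000 → step 1: x=0.002, v=0.176, θ=0.180, ω=-0.320
apply F[1]=+15.000 → step 2: x=0.007, v=0.353, θ=0.170, ω=-0.646
apply F[2]=+14.233 → step 3: x=0.016, v=0.523, θ=0.154, ω=-0.961
apply F[3]=+7.323 → step 4: x=0.027, v=0.603, θ=0.134, ω=-1.081
apply F[4]=+3.072 → step 5: x=0.039, v=0.630, θ=0.112, ω=-1.086
apply F[5]=+0.525 → step 6: x=0.052, v=0.625, θ=0.091, ω=-1.028
apply F[6]=-0.948 → step 7: x=0.064, v=0.602, θ=0.071, ω=-0.939
apply F[7]=-1.760 → step 8: x=0.076, v=0.570, θ=0.054, ω=-0.837
apply F[8]=-2.173 → step 9: x=0.087, v=0.535, θ=0.038, ω=-0.735
apply F[9]=-2.355 → step 10: x=0.097, v=0.500, θ=0.024, ω=-0.638
apply F[10]=-2.406 → step 11: x=0.107, v=0.465, θ=0.012, ω=-0.549
apply F[11]=-2.383 → step 12: x=0.116, v=0.432, θ=0.002, ω=-0.469
apply F[12]=-2.322 → step 13: x=0.124, v=0.401, θ=-0.007, ω=-0.398
apply F[13]=-2.243 → step 14: x=0.132, v=0.372, θ=-0.014, ω=-0.335
apply F[14]=-2.157 → step 15: x=0.139, v=0.345, θ=-0.020, ω=-0.280
apply F[15]=-2.068 → step 16: x=0.146, v=0.320, θ=-0.025, ω=-0.232
apply F[16]=-1.982 → step 17: x=0.152, v=0.297, θ=-0.029, ω=-0.190
apply F[17]=-1.899 → step 18: x=0.158, v=0.275, θ=-0.033, ω=-0.154
apply F[18]=-1.819 → step 19: x=0.163, v=0.255, θ=-0.036, ω=-0.123
apply F[19]=-1.743 → step 20: x=0.168, v=0.236, θ=-0.038, ω=-0.096
apply F[20]=-1.672 → step 21: x=0.172, v=0.218, θ=-0.039, ω=-0.073
apply F[21]=-1.603 → step 22: x=0.177, v=0.202, θ=-0.041, ω=-0.053
apply F[22]=-1.538 → step 23: x=0.180, v=0.186, θ=-0.042, ω=-0.035
apply F[23]=-1.477 → step 24: x=0.184, v=0.172, θ=-0.042, ω=-0.021
apply F[24]=-1.419 → step 25: x=0.187, v=0.158, θ=-0.042, ω=-0.008
apply F[25]=-1.363 → step 26: x=0.190, v=0.145, θ=-0.042, ω=0.003
apply F[26]=-1.310 → step 27: x=0.193, v=0.133, θ=-0.042, ω=0.012
apply F[27]=-1.259 → step 28: x=0.196, v=0.121, θ=-0.042, ω=0.019
apply F[28]=-1.211 → step 29: x=0.198, v=0.110, θ=-0.042, ω=0.026
apply F[29]=-1.165 → step 30: x=0.200, v=0.100, θ=-0.041, ω=0.031
apply F[30]=-1.120 → step 31: x=0.202, v=0.090, θ=-0.040, ω=0.036
apply F[31]=-1.077 → step 32: x=0.204, v=0.080, θ=-0.040, ω=0.039
apply F[32]=-1.036 → step 33: x=0.205, v=0.072, θ=-0.039, ω=0.042
apply F[33]=-0.996 → step 34: x=0.207, v=0.063, θ=-0.038, ω=0.045
apply F[34]=-0.959 → step 35: x=0.208, v=0.055, θ=-0.037, ω=0.047
apply F[35]=-0.922 → step 36: x=0.209, v=0.047, θ=-0.036, ω=0.048
apply F[36]=-0.886 → step 37: x=0.210, v=0.040, θ=-0.035, ω=0.049
apply F[37]=-0.852 → step 38: x=0.210, v=0.033, θ=-0.034, ω=0.050
max |θ| = 0.183 ≤ 0.277 over all 39 states.

Answer: never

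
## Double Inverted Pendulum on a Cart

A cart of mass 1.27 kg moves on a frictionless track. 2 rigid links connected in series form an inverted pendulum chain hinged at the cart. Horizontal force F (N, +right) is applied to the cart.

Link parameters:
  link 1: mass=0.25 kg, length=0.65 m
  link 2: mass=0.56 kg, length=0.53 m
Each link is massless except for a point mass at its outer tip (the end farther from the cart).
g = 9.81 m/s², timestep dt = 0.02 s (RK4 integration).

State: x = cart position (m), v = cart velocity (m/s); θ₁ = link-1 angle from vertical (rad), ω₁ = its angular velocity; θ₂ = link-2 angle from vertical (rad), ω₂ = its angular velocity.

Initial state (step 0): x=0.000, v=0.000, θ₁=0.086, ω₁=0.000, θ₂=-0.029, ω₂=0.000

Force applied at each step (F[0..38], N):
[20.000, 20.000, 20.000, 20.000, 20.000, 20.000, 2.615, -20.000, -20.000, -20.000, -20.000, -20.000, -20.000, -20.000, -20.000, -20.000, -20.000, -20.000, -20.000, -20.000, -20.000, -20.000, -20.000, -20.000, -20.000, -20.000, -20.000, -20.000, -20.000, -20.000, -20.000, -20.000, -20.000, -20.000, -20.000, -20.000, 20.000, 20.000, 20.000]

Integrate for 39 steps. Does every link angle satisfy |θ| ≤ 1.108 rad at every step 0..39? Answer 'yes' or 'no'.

apply F[0]=+20.000 → step 1: x=0.003, v=0.303, θ₁=0.082, ω₁=-0.356, θ₂=-0.031, ω₂=-0.149
apply F[1]=+20.000 → step 2: x=0.012, v=0.608, θ₁=0.072, ω₁=-0.721, θ₂=-0.035, ω₂=-0.290
apply F[2]=+20.000 → step 3: x=0.027, v=0.915, θ₁=0.053, ω₁=-1.104, θ₂=-0.042, ω₂=-0.413
apply F[3]=+20.000 → step 4: x=0.049, v=1.225, θ₁=0.027, ω₁=-1.514, θ₂=-0.051, ω₂=-0.511
apply F[4]=+20.000 → step 5: x=0.076, v=1.539, θ₁=-0.007, ω₁=-1.957, θ₂=-0.062, ω₂=-0.576
apply F[5]=+20.000 → step 6: x=0.110, v=1.856, θ₁=-0.051, ω₁=-2.437, θ₂=-0.074, ω₂=-0.606
apply F[6]=+2.615 → step 7: x=0.148, v=1.902, θ₁=-0.101, ω₁=-2.529, θ₂=-0.086, ω₂=-0.609
apply F[7]=-20.000 → step 8: x=0.183, v=1.600, θ₁=-0.147, ω₁=-2.123, θ₂=-0.098, ω₂=-0.577
apply F[8]=-20.000 → step 9: x=0.212, v=1.305, θ₁=-0.186, ω₁=-1.767, θ₂=-0.109, ω₂=-0.503
apply F[9]=-20.000 → step 10: x=0.235, v=1.017, θ₁=-0.218, ω₁=-1.459, θ₂=-0.118, ω₂=-0.388
apply F[10]=-20.000 → step 11: x=0.253, v=0.736, θ₁=-0.245, ω₁=-1.191, θ₂=-0.124, ω₂=-0.236
apply F[11]=-20.000 → step 12: x=0.265, v=0.459, θ₁=-0.266, ω₁=-0.960, θ₂=-0.127, ω₂=-0.049
apply F[12]=-20.000 → step 13: x=0.271, v=0.186, θ₁=-0.283, ω₁=-0.759, θ₂=-0.126, ω₂=0.169
apply F[13]=-20.000 → step 14: x=0.272, v=-0.085, θ₁=-0.297, ω₁=-0.584, θ₂=-0.120, ω₂=0.416
apply F[14]=-20.000 → step 15: x=0.268, v=-0.354, θ₁=-0.307, ω₁=-0.430, θ₂=-0.109, ω₂=0.692
apply F[15]=-20.000 → step 16: x=0.258, v=-0.622, θ₁=-0.314, ω₁=-0.295, θ₂=-0.092, ω₂=0.995
apply F[16]=-20.000 → step 17: x=0.243, v=-0.891, θ₁=-0.319, ω₁=-0.173, θ₂=-0.069, ω₂=1.325
apply F[17]=-20.000 → step 18: x=0.222, v=-1.162, θ₁=-0.321, ω₁=-0.059, θ₂=-0.039, ω₂=1.679
apply F[18]=-20.000 → step 19: x=0.196, v=-1.435, θ₁=-0.321, ω₁=0.055, θ₂=-0.002, ω₂=2.053
apply F[19]=-20.000 → step 20: x=0.165, v=-1.712, θ₁=-0.319, ω₁=0.177, θ₂=0.043, ω₂=2.441
apply F[20]=-20.000 → step 21: x=0.128, v=-1.992, θ₁=-0.314, ω₁=0.318, θ₂=0.096, ω₂=2.835
apply F[21]=-20.000 → step 22: x=0.085, v=-2.278, θ₁=-0.306, ω₁=0.489, θ₂=0.156, ω₂=3.223
apply F[22]=-20.000 → step 23: x=0.037, v=-2.569, θ₁=-0.294, ω₁=0.704, θ₂=0.225, ω₂=3.595
apply F[23]=-20.000 → step 24: x=-0.018, v=-2.864, θ₁=-0.277, ω₁=0.973, θ₂=0.300, ω₂=3.938
apply F[24]=-20.000 → step 25: x=-0.078, v=-3.164, θ₁=-0.255, ω₁=1.307, θ₂=0.382, ω₂=4.242
apply F[25]=-20.000 → step 26: x=-0.144, v=-3.469, θ₁=-0.224, ω₁=1.712, θ₂=0.469, ω₂=4.493
apply F[26]=-20.000 → step 27: x=-0.217, v=-3.778, θ₁=-0.186, ω₁=2.195, θ₂=0.561, ω₂=4.676
apply F[27]=-20.000 → step 28: x=-0.295, v=-4.091, θ₁=-0.136, ω₁=2.758, θ₂=0.656, ω₂=4.771
apply F[28]=-20.000 → step 29: x=-0.380, v=-4.406, θ₁=-0.075, ω₁=3.402, θ₂=0.751, ω₂=4.751
apply F[29]=-20.000 → step 30: x=-0.472, v=-4.722, θ₁=0.000, ω₁=4.123, θ₂=0.845, ω₂=4.581
apply F[30]=-20.000 → step 31: x=-0.569, v=-5.034, θ₁=0.091, ω₁=4.916, θ₂=0.933, ω₂=4.219
apply F[31]=-20.000 → step 32: x=-0.673, v=-5.337, θ₁=0.198, ω₁=5.779, θ₂=1.012, ω₂=3.615
apply F[32]=-20.000 → step 33: x=-0.783, v=-5.617, θ₁=0.322, ω₁=6.715, θ₂=1.076, ω₂=2.714
apply F[33]=-20.000 → step 34: x=-0.897, v=-5.854, θ₁=0.467, ω₁=7.738, θ₂=1.118, ω₂=1.464
apply F[34]=-20.000 → step 35: x=-1.016, v=-6.006, θ₁=0.633, ω₁=8.862, θ₂=1.132, ω₂=-0.151
apply F[35]=-20.000 → step 36: x=-1.136, v=-5.997, θ₁=0.821, ω₁=9.978, θ₂=1.111, ω₂=-1.922
apply F[36]=+20.000 → step 37: x=-1.250, v=-5.347, θ₁=1.022, ω₁=9.993, θ₂=1.064, ω₂=-2.588
apply F[37]=+20.000 → step 38: x=-1.350, v=-4.683, θ₁=1.218, ω₁=9.653, θ₂=1.014, ω₂=-2.299
apply F[38]=+20.000 → step 39: x=-1.438, v=-4.087, θ₁=1.407, ω₁=9.238, θ₂=0.976, ω₂=-1.438
Max |angle| over trajectory = 1.407 rad; bound = 1.108 → exceeded.

Answer: no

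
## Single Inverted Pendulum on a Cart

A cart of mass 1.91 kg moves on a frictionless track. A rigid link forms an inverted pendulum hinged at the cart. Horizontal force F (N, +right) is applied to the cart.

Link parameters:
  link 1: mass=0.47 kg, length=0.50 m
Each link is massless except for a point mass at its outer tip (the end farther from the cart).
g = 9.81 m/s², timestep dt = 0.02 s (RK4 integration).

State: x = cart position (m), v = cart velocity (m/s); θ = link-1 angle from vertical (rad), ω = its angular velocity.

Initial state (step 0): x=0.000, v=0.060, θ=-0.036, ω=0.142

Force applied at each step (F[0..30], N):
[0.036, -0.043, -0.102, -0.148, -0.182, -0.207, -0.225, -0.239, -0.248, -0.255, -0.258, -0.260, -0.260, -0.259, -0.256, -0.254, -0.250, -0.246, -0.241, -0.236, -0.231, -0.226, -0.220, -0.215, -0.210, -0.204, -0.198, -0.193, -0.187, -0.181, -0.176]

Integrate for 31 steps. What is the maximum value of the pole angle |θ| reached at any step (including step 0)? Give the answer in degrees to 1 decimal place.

Answer: 2.1°

Derivation:
apply F[0]=+0.036 → step 1: x=0.001, v=0.062, θ=-0.033, ω=0.124
apply F[1]=-0.043 → step 2: x=0.002, v=0.063, θ=-0.031, ω=0.110
apply F[2]=-0.102 → step 3: x=0.004, v=0.064, θ=-0.029, ω=0.097
apply F[3]=-0.148 → step 4: x=0.005, v=0.063, θ=-0.027, ω=0.086
apply F[4]=-0.182 → step 5: x=0.006, v=0.063, θ=-0.025, ω=0.077
apply F[5]=-0.207 → step 6: x=0.008, v=0.062, θ=-0.024, ω=0.070
apply F[6]=-0.225 → step 7: x=0.009, v=0.060, θ=-0.023, ω=0.063
apply F[7]=-0.239 → step 8: x=0.010, v=0.059, θ=-0.021, ω=0.057
apply F[8]=-0.248 → step 9: x=0.011, v=0.057, θ=-0.020, ω=0.052
apply F[9]=-0.255 → step 10: x=0.012, v=0.056, θ=-0.019, ω=0.048
apply F[10]=-0.258 → step 11: x=0.013, v=0.054, θ=-0.018, ω=0.044
apply F[11]=-0.260 → step 12: x=0.014, v=0.052, θ=-0.018, ω=0.041
apply F[12]=-0.260 → step 13: x=0.015, v=0.050, θ=-0.017, ω=0.038
apply F[13]=-0.259 → step 14: x=0.016, v=0.048, θ=-0.016, ω=0.035
apply F[14]=-0.256 → step 15: x=0.017, v=0.046, θ=-0.015, ω=0.033
apply F[15]=-0.254 → step 16: x=0.018, v=0.044, θ=-0.015, ω=0.030
apply F[16]=-0.250 → step 17: x=0.019, v=0.043, θ=-0.014, ω=0.029
apply F[17]=-0.246 → step 18: x=0.020, v=0.041, θ=-0.014, ω=0.027
apply F[18]=-0.241 → step 19: x=0.021, v=0.039, θ=-0.013, ω=0.025
apply F[19]=-0.236 → step 20: x=0.022, v=0.037, θ=-0.013, ω=0.024
apply F[20]=-0.231 → step 21: x=0.022, v=0.035, θ=-0.012, ω=0.023
apply F[21]=-0.226 → step 22: x=0.023, v=0.033, θ=-0.012, ω=0.022
apply F[22]=-0.220 → step 23: x=0.024, v=0.032, θ=-0.011, ω=0.021
apply F[23]=-0.215 → step 24: x=0.024, v=0.030, θ=-0.011, ω=0.020
apply F[24]=-0.210 → step 25: x=0.025, v=0.028, θ=-0.011, ω=0.019
apply F[25]=-0.204 → step 26: x=0.025, v=0.027, θ=-0.010, ω=0.018
apply F[26]=-0.198 → step 27: x=0.026, v=0.025, θ=-0.010, ω=0.017
apply F[27]=-0.193 → step 28: x=0.026, v=0.023, θ=-0.009, ω=0.017
apply F[28]=-0.187 → step 29: x=0.027, v=0.022, θ=-0.009, ω=0.016
apply F[29]=-0.181 → step 30: x=0.027, v=0.020, θ=-0.009, ω=0.015
apply F[30]=-0.176 → step 31: x=0.028, v=0.019, θ=-0.009, ω=0.015
Max |angle| over trajectory = 0.036 rad = 2.1°.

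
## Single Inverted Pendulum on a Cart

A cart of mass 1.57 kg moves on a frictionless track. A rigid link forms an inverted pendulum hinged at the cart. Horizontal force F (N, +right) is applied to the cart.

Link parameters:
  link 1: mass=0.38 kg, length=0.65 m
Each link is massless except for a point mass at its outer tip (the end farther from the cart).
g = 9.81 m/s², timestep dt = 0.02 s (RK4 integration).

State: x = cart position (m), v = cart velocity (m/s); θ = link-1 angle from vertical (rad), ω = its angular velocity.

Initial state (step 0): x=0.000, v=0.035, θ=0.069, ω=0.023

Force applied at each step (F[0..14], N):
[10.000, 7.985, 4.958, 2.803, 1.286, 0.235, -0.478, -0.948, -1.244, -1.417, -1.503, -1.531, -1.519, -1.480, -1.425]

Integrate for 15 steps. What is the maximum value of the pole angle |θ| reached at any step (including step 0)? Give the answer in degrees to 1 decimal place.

Answer: 4.0°

Derivation:
apply F[0]=+10.000 → step 1: x=0.002, v=0.159, θ=0.068, ω=-0.147
apply F[1]=+7.985 → step 2: x=0.006, v=0.258, θ=0.064, ω=-0.278
apply F[2]=+4.958 → step 3: x=0.012, v=0.318, θ=0.057, ω=-0.352
apply F[3]=+2.803 → step 4: x=0.019, v=0.351, θ=0.050, ω=-0.387
apply F[4]=+1.286 → step 5: x=0.026, v=0.365, θ=0.042, ω=-0.395
apply F[5]=+0.235 → step 6: x=0.033, v=0.366, θ=0.034, ω=-0.385
apply F[6]=-0.478 → step 7: x=0.040, v=0.359, θ=0.027, ω=-0.365
apply F[7]=-0.948 → step 8: x=0.047, v=0.346, θ=0.020, ω=-0.337
apply F[8]=-1.244 → step 9: x=0.054, v=0.329, θ=0.013, ω=-0.307
apply F[9]=-1.417 → step 10: x=0.060, v=0.311, θ=0.007, ω=-0.275
apply F[10]=-1.503 → step 11: x=0.066, v=0.291, θ=0.002, ω=-0.244
apply F[11]=-1.531 → step 12: x=0.072, v=0.272, θ=-0.002, ω=-0.214
apply F[12]=-1.519 → step 13: x=0.077, v=0.252, θ=-0.006, ω=-0.186
apply F[13]=-1.480 → step 14: x=0.082, v=0.234, θ=-0.010, ω=-0.160
apply F[14]=-1.425 → step 15: x=0.087, v=0.216, θ=-0.013, ω=-0.136
Max |angle| over trajectory = 0.069 rad = 4.0°.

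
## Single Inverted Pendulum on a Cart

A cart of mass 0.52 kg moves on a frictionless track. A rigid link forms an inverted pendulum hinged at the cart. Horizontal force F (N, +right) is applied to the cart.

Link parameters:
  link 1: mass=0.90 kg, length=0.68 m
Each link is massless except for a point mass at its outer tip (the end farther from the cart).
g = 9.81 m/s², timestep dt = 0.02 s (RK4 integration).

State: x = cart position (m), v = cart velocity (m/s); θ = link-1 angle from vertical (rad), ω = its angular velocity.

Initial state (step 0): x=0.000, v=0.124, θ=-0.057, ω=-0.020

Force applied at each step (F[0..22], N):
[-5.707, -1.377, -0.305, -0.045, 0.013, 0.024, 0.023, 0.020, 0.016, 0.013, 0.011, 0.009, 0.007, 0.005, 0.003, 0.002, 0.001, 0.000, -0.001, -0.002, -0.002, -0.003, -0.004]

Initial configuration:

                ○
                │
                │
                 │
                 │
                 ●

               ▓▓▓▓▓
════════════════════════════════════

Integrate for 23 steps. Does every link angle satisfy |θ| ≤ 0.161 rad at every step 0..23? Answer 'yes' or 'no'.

apply F[0]=-5.707 → step 1: x=0.000, v=-0.075, θ=-0.055, ω=0.256
apply F[1]=-1.377 → step 2: x=-0.001, v=-0.111, θ=-0.049, ω=0.293
apply F[2]=-0.305 → step 3: x=-0.004, v=-0.107, θ=-0.043, ω=0.274
apply F[3]=-0.045 → step 4: x=-0.006, v=-0.095, θ=-0.038, ω=0.245
apply F[4]=+0.013 → step 5: x=-0.007, v=-0.082, θ=-0.034, ω=0.216
apply F[5]=+0.024 → step 6: x=-0.009, v=-0.071, θ=-0.030, ω=0.190
apply F[6]=+0.023 → step 7: x=-0.010, v=-0.060, θ=-0.026, ω=0.167
apply F[7]=+0.020 → step 8: x=-0.011, v=-0.051, θ=-0.023, ω=0.146
apply F[8]=+0.016 → step 9: x=-0.012, v=-0.043, θ=-0.020, ω=0.128
apply F[9]=+0.013 → step 10: x=-0.013, v=-0.036, θ=-0.018, ω=0.113
apply F[10]=+0.011 → step 11: x=-0.014, v=-0.030, θ=-0.016, ω=0.099
apply F[11]=+0.009 → step 12: x=-0.014, v=-0.025, θ=-0.014, ω=0.087
apply F[12]=+0.007 → step 13: x=-0.015, v=-0.020, θ=-0.012, ω=0.076
apply F[13]=+0.005 → step 14: x=-0.015, v=-0.016, θ=-0.011, ω=0.067
apply F[14]=+0.003 → step 15: x=-0.015, v=-0.013, θ=-0.010, ω=0.059
apply F[15]=+0.002 → step 16: x=-0.016, v=-0.009, θ=-0.008, ω=0.051
apply F[16]=+0.001 → step 17: x=-0.016, v=-0.007, θ=-0.007, ω=0.045
apply F[17]=+0.000 → step 18: x=-0.016, v=-0.004, θ=-0.007, ω=0.040
apply F[18]=-0.001 → step 19: x=-0.016, v=-0.002, θ=-0.006, ω=0.035
apply F[19]=-0.002 → step 20: x=-0.016, v=-0.000, θ=-0.005, ω=0.030
apply F[20]=-0.002 → step 21: x=-0.016, v=0.001, θ=-0.005, ω=0.027
apply F[21]=-0.003 → step 22: x=-0.016, v=0.003, θ=-0.004, ω=0.023
apply F[22]=-0.004 → step 23: x=-0.016, v=0.004, θ=-0.004, ω=0.021
Max |angle| over trajectory = 0.057 rad; bound = 0.161 → within bound.

Answer: yes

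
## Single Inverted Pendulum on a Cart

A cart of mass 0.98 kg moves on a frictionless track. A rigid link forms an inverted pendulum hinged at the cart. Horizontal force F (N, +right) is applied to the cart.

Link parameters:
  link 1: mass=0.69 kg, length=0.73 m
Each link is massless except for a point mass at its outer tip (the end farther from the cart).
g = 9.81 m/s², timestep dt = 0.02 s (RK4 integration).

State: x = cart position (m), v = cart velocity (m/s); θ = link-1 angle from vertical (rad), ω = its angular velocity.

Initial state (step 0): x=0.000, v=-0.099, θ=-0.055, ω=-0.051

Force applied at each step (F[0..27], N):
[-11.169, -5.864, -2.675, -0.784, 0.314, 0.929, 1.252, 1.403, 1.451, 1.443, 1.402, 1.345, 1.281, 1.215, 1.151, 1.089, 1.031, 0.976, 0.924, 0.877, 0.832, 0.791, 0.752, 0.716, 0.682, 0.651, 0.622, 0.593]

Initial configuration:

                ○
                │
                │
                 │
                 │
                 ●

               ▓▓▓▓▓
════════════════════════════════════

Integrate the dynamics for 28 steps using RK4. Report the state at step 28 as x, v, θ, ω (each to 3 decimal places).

Answer: x=-0.146, v=-0.068, θ=0.030, ω=-0.025

Derivation:
apply F[0]=-11.169 → step 1: x=-0.004, v=-0.319, θ=-0.053, ω=0.235
apply F[1]=-5.864 → step 2: x=-0.012, v=-0.432, θ=-0.047, ω=0.376
apply F[2]=-2.675 → step 3: x=-0.021, v=-0.480, θ=-0.039, ω=0.431
apply F[3]=-0.784 → step 4: x=-0.031, v=-0.491, θ=-0.030, ω=0.437
apply F[4]=+0.314 → step 5: x=-0.040, v=-0.482, θ=-0.022, ω=0.416
apply F[5]=+0.929 → step 6: x=-0.050, v=-0.460, θ=-0.014, ω=0.382
apply F[6]=+1.252 → step 7: x=-0.059, v=-0.433, θ=-0.007, ω=0.343
apply F[7]=+1.403 → step 8: x=-0.067, v=-0.404, θ=-0.000, ω=0.302
apply F[8]=+1.451 → step 9: x=-0.075, v=-0.375, θ=0.005, ω=0.262
apply F[9]=+1.443 → step 10: x=-0.082, v=-0.347, θ=0.010, ω=0.226
apply F[10]=+1.402 → step 11: x=-0.089, v=-0.320, θ=0.015, ω=0.192
apply F[11]=+1.345 → step 12: x=-0.095, v=-0.294, θ=0.018, ω=0.162
apply F[12]=+1.281 → step 13: x=-0.100, v=-0.271, θ=0.021, ω=0.135
apply F[13]=+1.215 → step 14: x=-0.106, v=-0.249, θ=0.024, ω=0.112
apply F[14]=+1.151 → step 15: x=-0.110, v=-0.229, θ=0.026, ω=0.091
apply F[15]=+1.089 → step 16: x=-0.115, v=-0.211, θ=0.027, ω=0.072
apply F[16]=+1.031 → step 17: x=-0.119, v=-0.193, θ=0.028, ω=0.056
apply F[17]=+0.976 → step 18: x=-0.123, v=-0.178, θ=0.029, ω=0.042
apply F[18]=+0.924 → step 19: x=-0.126, v=-0.163, θ=0.030, ω=0.030
apply F[19]=+0.877 → step 20: x=-0.129, v=-0.149, θ=0.031, ω=0.020
apply F[20]=+0.832 → step 21: x=-0.132, v=-0.136, θ=0.031, ω=0.011
apply F[21]=+0.791 → step 22: x=-0.135, v=-0.125, θ=0.031, ω=0.003
apply F[22]=+0.752 → step 23: x=-0.137, v=-0.114, θ=0.031, ω=-0.004
apply F[23]=+0.716 → step 24: x=-0.139, v=-0.103, θ=0.031, ω=-0.010
apply F[24]=+0.682 → step 25: x=-0.141, v=-0.094, θ=0.031, ω=-0.015
apply F[25]=+0.651 → step 26: x=-0.143, v=-0.085, θ=0.030, ω=-0.019
apply F[26]=+0.622 → step 27: x=-0.144, v=-0.076, θ=0.030, ω=-0.022
apply F[27]=+0.593 → step 28: x=-0.146, v=-0.068, θ=0.030, ω=-0.025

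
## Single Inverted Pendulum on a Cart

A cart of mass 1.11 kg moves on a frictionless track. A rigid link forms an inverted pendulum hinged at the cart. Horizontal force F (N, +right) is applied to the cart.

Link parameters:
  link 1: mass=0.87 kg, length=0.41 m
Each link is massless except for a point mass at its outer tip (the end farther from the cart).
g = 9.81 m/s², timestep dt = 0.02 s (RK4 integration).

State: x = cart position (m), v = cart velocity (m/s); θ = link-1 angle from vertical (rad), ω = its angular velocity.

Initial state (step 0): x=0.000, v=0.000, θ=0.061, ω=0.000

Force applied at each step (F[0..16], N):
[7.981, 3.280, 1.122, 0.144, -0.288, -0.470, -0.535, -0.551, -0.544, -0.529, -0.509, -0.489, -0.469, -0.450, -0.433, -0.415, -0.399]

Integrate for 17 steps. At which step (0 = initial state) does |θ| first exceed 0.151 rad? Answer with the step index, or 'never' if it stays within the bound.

Answer: never

Derivation:
apply F[0]=+7.981 → step 1: x=0.001, v=0.134, θ=0.058, ω=-0.298
apply F[1]=+3.280 → step 2: x=0.005, v=0.185, θ=0.051, ω=-0.395
apply F[2]=+1.122 → step 3: x=0.008, v=0.198, θ=0.043, ω=-0.404
apply F[3]=+0.144 → step 4: x=0.012, v=0.194, θ=0.035, ω=-0.377
apply F[4]=-0.288 → step 5: x=0.016, v=0.184, θ=0.028, ω=-0.338
apply F[5]=-0.470 → step 6: x=0.020, v=0.172, θ=0.022, ω=-0.296
apply F[6]=-0.535 → step 7: x=0.023, v=0.160, θ=0.016, ω=-0.256
apply F[7]=-0.551 → step 8: x=0.026, v=0.148, θ=0.012, ω=-0.220
apply F[8]=-0.544 → step 9: x=0.029, v=0.136, θ=0.007, ω=-0.188
apply F[9]=-0.529 → step 10: x=0.031, v=0.126, θ=0.004, ω=-0.160
apply F[10]=-0.509 → step 11: x=0.034, v=0.116, θ=0.001, ω=-0.136
apply F[11]=-0.489 → step 12: x=0.036, v=0.108, θ=-0.001, ω=-0.114
apply F[12]=-0.469 → step 13: x=0.038, v=0.100, θ=-0.004, ω=-0.096
apply F[13]=-0.450 → step 14: x=0.040, v=0.092, θ=-0.005, ω=-0.080
apply F[14]=-0.433 → step 15: x=0.042, v=0.085, θ=-0.007, ω=-0.066
apply F[15]=-0.415 → step 16: x=0.044, v=0.079, θ=-0.008, ω=-0.054
apply F[16]=-0.399 → step 17: x=0.045, v=0.073, θ=-0.009, ω=-0.044
max |θ| = 0.061 ≤ 0.151 over all 18 states.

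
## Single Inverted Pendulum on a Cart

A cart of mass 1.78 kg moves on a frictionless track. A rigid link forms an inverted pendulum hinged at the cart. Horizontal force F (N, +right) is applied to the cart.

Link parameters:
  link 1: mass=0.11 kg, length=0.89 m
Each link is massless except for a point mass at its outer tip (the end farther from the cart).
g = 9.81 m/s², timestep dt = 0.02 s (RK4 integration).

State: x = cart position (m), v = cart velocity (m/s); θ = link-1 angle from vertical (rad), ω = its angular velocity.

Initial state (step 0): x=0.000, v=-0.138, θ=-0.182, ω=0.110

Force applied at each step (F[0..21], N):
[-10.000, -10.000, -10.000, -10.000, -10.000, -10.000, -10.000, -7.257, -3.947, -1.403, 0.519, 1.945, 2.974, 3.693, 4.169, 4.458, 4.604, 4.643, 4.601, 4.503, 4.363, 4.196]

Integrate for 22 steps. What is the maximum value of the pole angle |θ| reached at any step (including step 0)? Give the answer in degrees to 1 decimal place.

Answer: 10.4°

Derivation:
apply F[0]=-10.000 → step 1: x=-0.004, v=-0.248, θ=-0.179, ω=0.192
apply F[1]=-10.000 → step 2: x=-0.010, v=-0.358, θ=-0.174, ω=0.275
apply F[2]=-10.000 → step 3: x=-0.018, v=-0.468, θ=-0.168, ω=0.359
apply F[3]=-10.000 → step 4: x=-0.029, v=-0.578, θ=-0.160, ω=0.446
apply F[4]=-10.000 → step 5: x=-0.041, v=-0.689, θ=-0.150, ω=0.534
apply F[5]=-10.000 → step 6: x=-0.056, v=-0.799, θ=-0.139, ω=0.625
apply F[6]=-10.000 → step 7: x=-0.073, v=-0.910, θ=-0.125, ω=0.719
apply F[7]=-7.257 → step 8: x=-0.092, v=-0.990, θ=-0.110, ω=0.783
apply F[8]=-3.947 → step 9: x=-0.113, v=-1.033, θ=-0.094, ω=0.809
apply F[9]=-1.403 → step 10: x=-0.133, v=-1.048, θ=-0.078, ω=0.806
apply F[10]=+0.519 → step 11: x=-0.154, v=-1.042, θ=-0.062, ω=0.783
apply F[11]=+1.945 → step 12: x=-0.175, v=-1.019, θ=-0.047, ω=0.746
apply F[12]=+2.974 → step 13: x=-0.195, v=-0.985, θ=-0.032, ω=0.700
apply F[13]=+3.693 → step 14: x=-0.214, v=-0.943, θ=-0.019, ω=0.647
apply F[14]=+4.169 → step 15: x=-0.233, v=-0.896, θ=-0.007, ω=0.591
apply F[15]=+4.458 → step 16: x=-0.250, v=-0.846, θ=0.005, ω=0.535
apply F[16]=+4.604 → step 17: x=-0.266, v=-0.795, θ=0.015, ω=0.479
apply F[17]=+4.643 → step 18: x=-0.282, v=-0.743, θ=0.024, ω=0.425
apply F[18]=+4.601 → step 19: x=-0.296, v=-0.691, θ=0.032, ω=0.373
apply F[19]=+4.503 → step 20: x=-0.309, v=-0.641, θ=0.039, ω=0.325
apply F[20]=+4.363 → step 21: x=-0.322, v=-0.593, θ=0.045, ω=0.280
apply F[21]=+4.196 → step 22: x=-0.333, v=-0.546, θ=0.050, ω=0.238
Max |angle| over trajectory = 0.182 rad = 10.4°.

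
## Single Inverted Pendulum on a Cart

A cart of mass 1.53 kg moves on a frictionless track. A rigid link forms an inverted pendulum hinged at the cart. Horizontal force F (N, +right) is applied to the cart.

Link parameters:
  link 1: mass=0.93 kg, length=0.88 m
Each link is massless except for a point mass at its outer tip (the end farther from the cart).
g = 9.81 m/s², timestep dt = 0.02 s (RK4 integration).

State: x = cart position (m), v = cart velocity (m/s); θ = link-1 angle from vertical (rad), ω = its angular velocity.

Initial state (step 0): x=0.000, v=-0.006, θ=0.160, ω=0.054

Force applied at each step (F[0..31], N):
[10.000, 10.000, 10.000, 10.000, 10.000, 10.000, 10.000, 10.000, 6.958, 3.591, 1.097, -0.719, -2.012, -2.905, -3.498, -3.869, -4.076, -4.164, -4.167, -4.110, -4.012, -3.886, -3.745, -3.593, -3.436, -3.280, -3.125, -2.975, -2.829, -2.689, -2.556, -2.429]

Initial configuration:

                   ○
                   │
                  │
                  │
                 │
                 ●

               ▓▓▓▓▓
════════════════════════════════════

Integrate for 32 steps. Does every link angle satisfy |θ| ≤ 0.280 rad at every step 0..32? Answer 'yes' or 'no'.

Answer: yes

Derivation:
apply F[0]=+10.000 → step 1: x=0.001, v=0.104, θ=0.160, ω=-0.034
apply F[1]=+10.000 → step 2: x=0.004, v=0.215, θ=0.159, ω=-0.122
apply F[2]=+10.000 → step 3: x=0.010, v=0.325, θ=0.155, ω=-0.212
apply F[3]=+10.000 → step 4: x=0.017, v=0.437, θ=0.150, ω=-0.303
apply F[4]=+10.000 → step 5: x=0.027, v=0.549, θ=0.143, ω=-0.396
apply F[5]=+10.000 → step 6: x=0.039, v=0.662, θ=0.134, ω=-0.493
apply F[6]=+10.000 → step 7: x=0.054, v=0.777, θ=0.123, ω=-0.594
apply F[7]=+10.000 → step 8: x=0.070, v=0.893, θ=0.110, ω=-0.699
apply F[8]=+6.958 → step 9: x=0.089, v=0.972, θ=0.096, ω=-0.765
apply F[9]=+3.591 → step 10: x=0.109, v=1.009, θ=0.080, ω=-0.787
apply F[10]=+1.097 → step 11: x=0.129, v=1.015, θ=0.065, ω=-0.778
apply F[11]=-0.719 → step 12: x=0.149, v=0.999, θ=0.049, ω=-0.747
apply F[12]=-2.012 → step 13: x=0.169, v=0.968, θ=0.035, ω=-0.703
apply F[13]=-2.905 → step 14: x=0.188, v=0.927, θ=0.021, ω=-0.650
apply F[14]=-3.498 → step 15: x=0.206, v=0.880, θ=0.009, ω=-0.592
apply F[15]=-3.869 → step 16: x=0.223, v=0.829, θ=-0.002, ω=-0.534
apply F[16]=-4.076 → step 17: x=0.239, v=0.776, θ=-0.012, ω=-0.476
apply F[17]=-4.164 → step 18: x=0.254, v=0.724, θ=-0.021, ω=-0.420
apply F[18]=-4.167 → step 19: x=0.268, v=0.672, θ=-0.029, ω=-0.367
apply F[19]=-4.110 → step 20: x=0.281, v=0.623, θ=-0.036, ω=-0.318
apply F[20]=-4.012 → step 21: x=0.293, v=0.575, θ=-0.042, ω=-0.272
apply F[21]=-3.886 → step 22: x=0.304, v=0.529, θ=-0.047, ω=-0.231
apply F[22]=-3.745 → step 23: x=0.314, v=0.486, θ=-0.051, ω=-0.193
apply F[23]=-3.593 → step 24: x=0.323, v=0.446, θ=-0.055, ω=-0.158
apply F[24]=-3.436 → step 25: x=0.332, v=0.407, θ=-0.058, ω=-0.128
apply F[25]=-3.280 → step 26: x=0.340, v=0.372, θ=-0.060, ω=-0.100
apply F[26]=-3.125 → step 27: x=0.347, v=0.338, θ=-0.062, ω=-0.075
apply F[27]=-2.975 → step 28: x=0.353, v=0.307, θ=-0.063, ω=-0.054
apply F[28]=-2.829 → step 29: x=0.359, v=0.277, θ=-0.064, ω=-0.034
apply F[29]=-2.689 → step 30: x=0.364, v=0.250, θ=-0.064, ω=-0.018
apply F[30]=-2.556 → step 31: x=0.369, v=0.224, θ=-0.064, ω=-0.003
apply F[31]=-2.429 → step 32: x=0.373, v=0.200, θ=-0.064, ω=0.010
Max |angle| over trajectory = 0.160 rad; bound = 0.280 → within bound.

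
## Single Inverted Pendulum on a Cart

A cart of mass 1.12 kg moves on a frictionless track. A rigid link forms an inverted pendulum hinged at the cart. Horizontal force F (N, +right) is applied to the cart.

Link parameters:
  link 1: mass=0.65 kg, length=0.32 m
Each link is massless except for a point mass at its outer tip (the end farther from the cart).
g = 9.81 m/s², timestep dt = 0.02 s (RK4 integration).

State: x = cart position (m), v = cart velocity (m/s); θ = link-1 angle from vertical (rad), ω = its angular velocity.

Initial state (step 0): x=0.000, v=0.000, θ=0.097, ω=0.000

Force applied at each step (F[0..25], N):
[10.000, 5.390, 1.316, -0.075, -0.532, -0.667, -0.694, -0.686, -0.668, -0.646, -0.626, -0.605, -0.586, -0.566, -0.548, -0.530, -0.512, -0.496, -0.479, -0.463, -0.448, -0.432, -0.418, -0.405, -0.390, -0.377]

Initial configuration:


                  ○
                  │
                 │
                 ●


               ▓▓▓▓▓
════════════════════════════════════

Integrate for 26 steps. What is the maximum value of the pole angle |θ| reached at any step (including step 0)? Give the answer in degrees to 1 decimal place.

apply F[0]=+10.000 → step 1: x=0.002, v=0.167, θ=0.092, ω=-0.461
apply F[1]=+5.390 → step 2: x=0.006, v=0.253, θ=0.081, ω=-0.676
apply F[2]=+1.316 → step 3: x=0.011, v=0.268, θ=0.068, ω=-0.677
apply F[3]=-0.075 → step 4: x=0.016, v=0.260, θ=0.055, ω=-0.614
apply F[4]=-0.532 → step 5: x=0.021, v=0.245, θ=0.043, ω=-0.538
apply F[5]=-0.667 → step 6: x=0.026, v=0.229, θ=0.033, ω=-0.464
apply F[6]=-0.694 → step 7: x=0.031, v=0.213, θ=0.025, ω=-0.397
apply F[7]=-0.686 → step 8: x=0.035, v=0.199, θ=0.017, ω=-0.339
apply F[8]=-0.668 → step 9: x=0.039, v=0.185, θ=0.011, ω=-0.288
apply F[9]=-0.646 → step 10: x=0.042, v=0.173, θ=0.006, ω=-0.244
apply F[10]=-0.626 → step 11: x=0.045, v=0.161, θ=0.001, ω=-0.206
apply F[11]=-0.605 → step 12: x=0.049, v=0.150, θ=-0.003, ω=-0.173
apply F[12]=-0.586 → step 13: x=0.051, v=0.140, θ=-0.006, ω=-0.145
apply F[13]=-0.566 → step 14: x=0.054, v=0.131, θ=-0.008, ω=-0.120
apply F[14]=-0.548 → step 15: x=0.057, v=0.122, θ=-0.011, ω=-0.099
apply F[15]=-0.530 → step 16: x=0.059, v=0.114, θ=-0.012, ω=-0.081
apply F[16]=-0.512 → step 17: x=0.061, v=0.107, θ=-0.014, ω=-0.065
apply F[17]=-0.496 → step 18: x=0.063, v=0.099, θ=-0.015, ω=-0.051
apply F[18]=-0.479 → step 19: x=0.065, v=0.093, θ=-0.016, ω=-0.040
apply F[19]=-0.463 → step 20: x=0.067, v=0.086, θ=-0.017, ω=-0.030
apply F[20]=-0.448 → step 21: x=0.069, v=0.080, θ=-0.017, ω=-0.021
apply F[21]=-0.432 → step 22: x=0.070, v=0.074, θ=-0.018, ω=-0.014
apply F[22]=-0.418 → step 23: x=0.072, v=0.069, θ=-0.018, ω=-0.007
apply F[23]=-0.405 → step 24: x=0.073, v=0.064, θ=-0.018, ω=-0.002
apply F[24]=-0.390 → step 25: x=0.074, v=0.059, θ=-0.018, ω=0.002
apply F[25]=-0.377 → step 26: x=0.075, v=0.054, θ=-0.018, ω=0.006
Max |angle| over trajectory = 0.097 rad = 5.6°.

Answer: 5.6°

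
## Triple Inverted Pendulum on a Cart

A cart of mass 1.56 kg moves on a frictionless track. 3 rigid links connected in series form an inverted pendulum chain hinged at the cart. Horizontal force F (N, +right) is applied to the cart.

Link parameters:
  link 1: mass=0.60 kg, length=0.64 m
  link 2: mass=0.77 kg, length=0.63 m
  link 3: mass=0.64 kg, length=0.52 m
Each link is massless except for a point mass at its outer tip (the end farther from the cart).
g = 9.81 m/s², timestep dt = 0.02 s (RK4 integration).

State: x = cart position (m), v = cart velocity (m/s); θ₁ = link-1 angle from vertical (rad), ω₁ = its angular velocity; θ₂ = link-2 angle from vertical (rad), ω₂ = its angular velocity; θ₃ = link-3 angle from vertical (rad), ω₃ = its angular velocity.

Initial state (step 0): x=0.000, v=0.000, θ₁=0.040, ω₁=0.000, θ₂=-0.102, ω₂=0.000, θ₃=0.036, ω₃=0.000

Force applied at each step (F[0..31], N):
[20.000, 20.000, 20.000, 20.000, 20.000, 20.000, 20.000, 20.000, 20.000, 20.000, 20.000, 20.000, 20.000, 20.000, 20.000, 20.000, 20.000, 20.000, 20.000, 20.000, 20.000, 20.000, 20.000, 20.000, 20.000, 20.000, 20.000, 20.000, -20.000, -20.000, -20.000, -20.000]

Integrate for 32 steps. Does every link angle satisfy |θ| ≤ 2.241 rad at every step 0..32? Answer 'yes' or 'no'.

Answer: yes

Derivation:
apply F[0]=+20.000 → step 1: x=0.002, v=0.247, θ₁=0.037, ω₁=-0.274, θ₂=-0.104, ω₂=-0.180, θ₃=0.037, ω₃=0.093
apply F[1]=+20.000 → step 2: x=0.010, v=0.495, θ₁=0.029, ω₁=-0.555, θ₂=-0.109, ω₂=-0.357, θ₃=0.040, ω₃=0.188
apply F[2]=+20.000 → step 3: x=0.022, v=0.746, θ₁=0.015, ω₁=-0.851, θ₂=-0.118, ω₂=-0.525, θ₃=0.044, ω₃=0.286
apply F[3]=+20.000 → step 4: x=0.040, v=1.001, θ₁=-0.005, ω₁=-1.169, θ₂=-0.130, ω₂=-0.679, θ₃=0.051, ω₃=0.386
apply F[4]=+20.000 → step 5: x=0.062, v=1.261, θ₁=-0.032, ω₁=-1.515, θ₂=-0.145, ω₂=-0.814, θ₃=0.060, ω₃=0.487
apply F[5]=+20.000 → step 6: x=0.090, v=1.526, θ₁=-0.066, ω₁=-1.894, θ₂=-0.162, ω₂=-0.922, θ₃=0.071, ω₃=0.583
apply F[6]=+20.000 → step 7: x=0.123, v=1.793, θ₁=-0.108, ω₁=-2.307, θ₂=-0.182, ω₂=-0.997, θ₃=0.083, ω₃=0.666
apply F[7]=+20.000 → step 8: x=0.162, v=2.060, θ₁=-0.159, ω₁=-2.748, θ₂=-0.202, ω₂=-1.037, θ₃=0.097, ω₃=0.722
apply F[8]=+20.000 → step 9: x=0.206, v=2.321, θ₁=-0.218, ω₁=-3.203, θ₂=-0.223, ω₂=-1.044, θ₃=0.112, ω₃=0.736
apply F[9]=+20.000 → step 10: x=0.255, v=2.567, θ₁=-0.287, ω₁=-3.649, θ₂=-0.244, ω₂=-1.032, θ₃=0.126, ω₃=0.694
apply F[10]=+20.000 → step 11: x=0.308, v=2.791, θ₁=-0.364, ω₁=-4.057, θ₂=-0.264, ω₂=-1.025, θ₃=0.139, ω₃=0.587
apply F[11]=+20.000 → step 12: x=0.366, v=2.986, θ₁=-0.448, ω₁=-4.401, θ₂=-0.285, ω₂=-1.050, θ₃=0.149, ω₃=0.417
apply F[12]=+20.000 → step 13: x=0.428, v=3.150, θ₁=-0.539, ω₁=-4.668, θ₂=-0.307, ω₂=-1.132, θ₃=0.155, ω₃=0.196
apply F[13]=+20.000 → step 14: x=0.492, v=3.287, θ₁=-0.635, ω₁=-4.859, θ₂=-0.331, ω₂=-1.285, θ₃=0.157, ω₃=-0.061
apply F[14]=+20.000 → step 15: x=0.559, v=3.398, θ₁=-0.733, ω₁=-4.985, θ₂=-0.359, ω₂=-1.508, θ₃=0.153, ω₃=-0.341
apply F[15]=+20.000 → step 16: x=0.628, v=3.490, θ₁=-0.834, ω₁=-5.060, θ₂=-0.391, ω₂=-1.795, θ₃=0.143, ω₃=-0.634
apply F[16]=+20.000 → step 17: x=0.698, v=3.564, θ₁=-0.935, ω₁=-5.091, θ₂=-0.431, ω₂=-2.138, θ₃=0.127, ω₃=-0.939
apply F[17]=+20.000 → step 18: x=0.770, v=3.624, θ₁=-1.037, ω₁=-5.087, θ₂=-0.477, ω₂=-2.527, θ₃=0.105, ω₃=-1.256
apply F[18]=+20.000 → step 19: x=0.843, v=3.672, θ₁=-1.139, ω₁=-5.049, θ₂=-0.532, ω₂=-2.951, θ₃=0.077, ω₃=-1.593
apply F[19]=+20.000 → step 20: x=0.917, v=3.708, θ₁=-1.239, ω₁=-4.976, θ₂=-0.596, ω₂=-3.401, θ₃=0.042, ω₃=-1.954
apply F[20]=+20.000 → step 21: x=0.991, v=3.733, θ₁=-1.337, ω₁=-4.864, θ₂=-0.668, ω₂=-3.869, θ₃=-0.001, ω₃=-2.351
apply F[21]=+20.000 → step 22: x=1.066, v=3.749, θ₁=-1.433, ω₁=-4.711, θ₂=-0.750, ω₂=-4.343, θ₃=-0.053, ω₃=-2.794
apply F[22]=+20.000 → step 23: x=1.141, v=3.754, θ₁=-1.525, ω₁=-4.512, θ₂=-0.842, ω₂=-4.814, θ₃=-0.114, ω₃=-3.295
apply F[23]=+20.000 → step 24: x=1.216, v=3.748, θ₁=-1.613, ω₁=-4.266, θ₂=-0.943, ω₂=-5.269, θ₃=-0.185, ω₃=-3.867
apply F[24]=+20.000 → step 25: x=1.291, v=3.731, θ₁=-1.696, ω₁=-3.974, θ₂=-1.052, ω₂=-5.694, θ₃=-0.269, ω₃=-4.524
apply F[25]=+20.000 → step 26: x=1.365, v=3.699, θ₁=-1.772, ω₁=-3.641, θ₂=-1.170, ω₂=-6.072, θ₃=-0.367, ω₃=-5.278
apply F[26]=+20.000 → step 27: x=1.439, v=3.650, θ₁=-1.841, ω₁=-3.281, θ₂=-1.295, ω₂=-6.379, θ₃=-0.481, ω₃=-6.142
apply F[27]=+20.000 → step 28: x=1.511, v=3.576, θ₁=-1.903, ω₁=-2.916, θ₂=-1.425, ω₂=-6.586, θ₃=-0.613, ω₃=-7.126
apply F[28]=-20.000 → step 29: x=1.579, v=3.172, θ₁=-1.962, ω₁=-2.975, θ₂=-1.554, ω₂=-6.374, θ₃=-0.763, ω₃=-7.854
apply F[29]=-20.000 → step 30: x=1.638, v=2.742, θ₁=-2.023, ω₁=-3.108, θ₂=-1.679, ω₂=-6.097, θ₃=-0.928, ω₃=-8.626
apply F[30]=-20.000 → step 31: x=1.688, v=2.282, θ₁=-2.087, ω₁=-3.315, θ₂=-1.798, ω₂=-5.758, θ₃=-1.108, ω₃=-9.442
apply F[31]=-20.000 → step 32: x=1.729, v=1.782, θ₁=-2.156, ω₁=-3.595, θ₂=-1.909, ω₂=-5.372, θ₃=-1.306, ω₃=-10.301
Max |angle| over trajectory = 2.156 rad; bound = 2.241 → within bound.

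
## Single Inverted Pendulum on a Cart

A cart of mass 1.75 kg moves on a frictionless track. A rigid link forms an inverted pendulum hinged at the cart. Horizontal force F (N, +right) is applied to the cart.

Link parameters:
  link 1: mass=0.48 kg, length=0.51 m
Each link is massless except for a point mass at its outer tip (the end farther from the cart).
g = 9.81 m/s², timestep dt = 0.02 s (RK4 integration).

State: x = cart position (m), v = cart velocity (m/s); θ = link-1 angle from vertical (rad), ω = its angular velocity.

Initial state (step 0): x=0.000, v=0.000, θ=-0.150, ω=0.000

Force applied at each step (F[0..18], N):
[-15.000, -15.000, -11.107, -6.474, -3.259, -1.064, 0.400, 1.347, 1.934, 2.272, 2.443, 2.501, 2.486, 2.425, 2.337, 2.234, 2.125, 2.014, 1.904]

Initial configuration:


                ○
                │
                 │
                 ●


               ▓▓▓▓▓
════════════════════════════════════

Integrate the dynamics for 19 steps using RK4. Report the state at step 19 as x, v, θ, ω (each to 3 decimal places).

Answer: x=-0.150, v=-0.243, θ=0.029, ω=0.128

Derivation:
apply F[0]=-15.000 → step 1: x=-0.002, v=-0.163, θ=-0.147, ω=0.258
apply F[1]=-15.000 → step 2: x=-0.007, v=-0.325, θ=-0.140, ω=0.519
apply F[2]=-11.107 → step 3: x=-0.014, v=-0.445, θ=-0.127, ω=0.700
apply F[3]=-6.474 → step 4: x=-0.024, v=-0.512, θ=-0.113, ω=0.785
apply F[4]=-3.259 → step 5: x=-0.034, v=-0.544, θ=-0.097, ω=0.807
apply F[5]=-1.064 → step 6: x=-0.045, v=-0.552, θ=-0.081, ω=0.787
apply F[6]=+0.400 → step 7: x=-0.056, v=-0.543, θ=-0.066, ω=0.743
apply F[7]=+1.347 → step 8: x=-0.067, v=-0.525, θ=-0.051, ω=0.684
apply F[8]=+1.934 → step 9: x=-0.077, v=-0.500, θ=-0.038, ω=0.619
apply F[9]=+2.272 → step 10: x=-0.087, v=-0.473, θ=-0.027, ω=0.553
apply F[10]=+2.443 → step 11: x=-0.096, v=-0.444, θ=-0.016, ω=0.487
apply F[11]=+2.501 → step 12: x=-0.105, v=-0.415, θ=-0.007, ω=0.426
apply F[12]=+2.486 → step 13: x=-0.113, v=-0.386, θ=0.001, ω=0.369
apply F[13]=+2.425 → step 14: x=-0.120, v=-0.358, θ=0.008, ω=0.316
apply F[14]=+2.337 → step 15: x=-0.127, v=-0.332, θ=0.014, ω=0.269
apply F[15]=+2.234 → step 16: x=-0.133, v=-0.308, θ=0.019, ω=0.227
apply F[16]=+2.125 → step 17: x=-0.139, v=-0.285, θ=0.023, ω=0.190
apply F[17]=+2.014 → step 18: x=-0.145, v=-0.263, θ=0.026, ω=0.157
apply F[18]=+1.904 → step 19: x=-0.150, v=-0.243, θ=0.029, ω=0.128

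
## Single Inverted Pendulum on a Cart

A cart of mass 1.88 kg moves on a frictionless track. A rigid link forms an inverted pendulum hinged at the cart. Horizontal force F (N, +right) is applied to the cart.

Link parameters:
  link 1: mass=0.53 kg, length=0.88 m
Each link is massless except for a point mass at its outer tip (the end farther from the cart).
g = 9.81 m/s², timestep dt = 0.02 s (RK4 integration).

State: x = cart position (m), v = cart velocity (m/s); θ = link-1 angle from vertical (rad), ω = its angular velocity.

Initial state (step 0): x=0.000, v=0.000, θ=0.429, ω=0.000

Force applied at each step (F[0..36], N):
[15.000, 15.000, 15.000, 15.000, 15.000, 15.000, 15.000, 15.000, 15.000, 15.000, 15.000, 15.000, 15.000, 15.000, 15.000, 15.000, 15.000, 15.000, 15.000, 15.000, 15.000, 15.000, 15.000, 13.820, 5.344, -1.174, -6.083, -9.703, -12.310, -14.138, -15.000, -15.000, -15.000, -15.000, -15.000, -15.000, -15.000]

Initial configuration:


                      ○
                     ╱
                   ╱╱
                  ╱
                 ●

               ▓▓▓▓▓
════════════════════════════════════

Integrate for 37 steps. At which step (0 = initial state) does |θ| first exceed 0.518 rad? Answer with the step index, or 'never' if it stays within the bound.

Answer: never

Derivation:
apply F[0]=+15.000 → step 1: x=0.001, v=0.132, θ=0.429, ω=-0.044
apply F[1]=+15.000 → step 2: x=0.005, v=0.264, θ=0.427, ω=-0.088
apply F[2]=+15.000 → step 3: x=0.012, v=0.397, θ=0.425, ω=-0.133
apply F[3]=+15.000 → step 4: x=0.021, v=0.529, θ=0.422, ω=-0.179
apply F[4]=+15.000 → step 5: x=0.033, v=0.662, θ=0.418, ω=-0.226
apply F[5]=+15.000 → step 6: x=0.048, v=0.795, θ=0.413, ω=-0.274
apply F[6]=+15.000 → step 7: x=0.065, v=0.929, θ=0.407, ω=-0.324
apply F[7]=+15.000 → step 8: x=0.085, v=1.063, θ=0.400, ω=-0.377
apply F[8]=+15.000 → step 9: x=0.107, v=1.198, θ=0.392, ω=-0.432
apply F[9]=+15.000 → step 10: x=0.133, v=1.333, θ=0.383, ω=-0.490
apply F[10]=+15.000 → step 11: x=0.161, v=1.469, θ=0.372, ω=-0.551
apply F[11]=+15.000 → step 12: x=0.191, v=1.605, θ=0.361, ω=-0.617
apply F[12]=+15.000 → step 13: x=0.225, v=1.743, θ=0.347, ω=-0.686
apply F[13]=+15.000 → step 14: x=0.261, v=1.882, θ=0.333, ω=-0.760
apply F[14]=+15.000 → step 15: x=0.300, v=2.022, θ=0.317, ω=-0.839
apply F[15]=+15.000 → step 16: x=0.342, v=2.163, θ=0.299, ω=-0.925
apply F[16]=+15.000 → step 17: x=0.387, v=2.305, θ=0.280, ω=-1.016
apply F[17]=+15.000 → step 18: x=0.434, v=2.449, θ=0.259, ω=-1.114
apply F[18]=+15.000 → step 19: x=0.485, v=2.595, θ=0.235, ω=-1.220
apply F[19]=+15.000 → step 20: x=0.538, v=2.742, θ=0.210, ω=-1.334
apply F[20]=+15.000 → step 21: x=0.594, v=2.891, θ=0.182, ω=-1.457
apply F[21]=+15.000 → step 22: x=0.654, v=3.043, θ=0.152, ω=-1.590
apply F[22]=+15.000 → step 23: x=0.716, v=3.196, θ=0.118, ω=-1.732
apply F[23]=+13.820 → step 24: x=0.782, v=3.339, θ=0.082, ω=-1.871
apply F[24]=+5.344 → step 25: x=0.849, v=3.393, θ=0.044, ω=-1.919
apply F[25]=-1.174 → step 26: x=0.917, v=3.380, θ=0.006, ω=-1.898
apply F[26]=-6.083 → step 27: x=0.983, v=3.315, θ=-0.031, ω=-1.828
apply F[27]=-9.703 → step 28: x=1.049, v=3.214, θ=-0.066, ω=-1.724
apply F[28]=-12.310 → step 29: x=1.112, v=3.087, θ=-0.100, ω=-1.598
apply F[29]=-14.138 → step 30: x=1.172, v=2.942, θ=-0.130, ω=-1.460
apply F[30]=-15.000 → step 31: x=1.229, v=2.790, θ=-0.158, ω=-1.321
apply F[31]=-15.000 → step 32: x=1.284, v=2.639, θ=-0.183, ω=-1.191
apply F[32]=-15.000 → step 33: x=1.335, v=2.491, θ=-0.206, ω=-1.068
apply F[33]=-15.000 → step 34: x=1.383, v=2.344, θ=-0.226, ω=-0.952
apply F[34]=-15.000 → step 35: x=1.429, v=2.198, θ=-0.244, ω=-0.843
apply F[35]=-15.000 → step 36: x=1.471, v=2.053, θ=-0.260, ω=-0.740
apply F[36]=-15.000 → step 37: x=1.511, v=1.910, θ=-0.273, ω=-0.641
max |θ| = 0.429 ≤ 0.518 over all 38 states.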